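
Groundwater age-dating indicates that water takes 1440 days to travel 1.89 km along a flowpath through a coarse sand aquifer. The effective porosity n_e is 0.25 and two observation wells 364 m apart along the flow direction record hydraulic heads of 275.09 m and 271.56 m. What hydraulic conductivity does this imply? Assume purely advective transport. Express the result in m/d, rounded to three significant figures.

Hydraulic gradient i = (275.09 − 271.56) / 364 = 3.53 / 364 = 0.009698
L = 1.89 km = 1890 m
v = L / t = 1890 / 1440 = 1.313 m/d
K = v · n / i = 1.313 × 0.25 / 0.009698 = 33.8 m/d

33.8 m/d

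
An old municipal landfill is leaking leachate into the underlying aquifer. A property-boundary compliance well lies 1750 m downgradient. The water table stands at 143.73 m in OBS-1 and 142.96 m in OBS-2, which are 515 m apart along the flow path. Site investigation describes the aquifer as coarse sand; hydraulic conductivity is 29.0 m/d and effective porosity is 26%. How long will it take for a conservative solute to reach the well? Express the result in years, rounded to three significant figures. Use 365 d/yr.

Hydraulic gradient i = (143.73 − 142.96) / 515 = 0.77 / 515 = 0.001495
Darcy flux q = K·i = 29.0 × 0.001495 = 0.04336 m/d
v_s = q/n_e = 0.04336/0.26 = 0.1668 m/d
t = L / v = 1750 / 0.1668 = 10490 d
   = 10490 / 365 = 28.7 yr

28.7 years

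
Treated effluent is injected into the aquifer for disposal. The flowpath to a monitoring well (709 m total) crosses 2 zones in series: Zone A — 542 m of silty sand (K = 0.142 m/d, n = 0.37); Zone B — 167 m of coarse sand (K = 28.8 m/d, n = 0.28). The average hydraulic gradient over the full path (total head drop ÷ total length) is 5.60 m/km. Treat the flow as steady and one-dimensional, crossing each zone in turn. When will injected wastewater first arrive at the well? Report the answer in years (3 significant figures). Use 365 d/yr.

652 years

Continuity: the same q passes through each zone, so ΔH = q·Σ(L_j/K_j) — the zones act as resistances in series.
Σ(L/K) = 542/0.142 + 167/28.8 = 3817 + 5.799 = 3823 d
K_eq = L_total / Σ(L/K) = 709 / 3823 = 0.1855 m/d
q = K_eq · i = 0.1855 × 0.0056 = 0.001039 m/d (same in every zone)
Zone A: v = q/n = 0.001039/0.37 = 0.002807 m/d → t_A = 542/0.002807 = 193100 d
Zone B: v = q/n = 0.001039/0.28 = 0.003709 m/d → t_B = 167/0.003709 = 45020 d
Total t = 193100 + 45020 = 238100 d
   = 238100 / 365 = 652 yr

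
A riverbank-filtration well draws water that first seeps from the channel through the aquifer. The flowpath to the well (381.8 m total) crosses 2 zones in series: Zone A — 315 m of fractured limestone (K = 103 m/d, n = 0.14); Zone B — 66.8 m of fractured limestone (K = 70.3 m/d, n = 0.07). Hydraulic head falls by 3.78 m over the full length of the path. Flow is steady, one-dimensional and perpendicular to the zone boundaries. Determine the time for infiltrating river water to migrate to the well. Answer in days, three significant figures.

51.7 days

Continuity: the same q passes through each zone, so ΔH = q·Σ(L_j/K_j) — the zones act as resistances in series.
Σ(L/K) = 315/103 + 66.8/70.3 = 3.058 + 0.9502 = 4.008 d
q = ΔH / Σ(L/K) = 3.78 / 4.008 = 0.9430 m/d (same in every zone)
Zone A: v = q/n = 0.9430/0.14 = 6.736 m/d → t_A = 315/6.736 = 46.77 d
Zone B: v = q/n = 0.9430/0.07 = 13.47 m/d → t_B = 66.8/13.47 = 4.959 d
Total t = 46.77 + 4.959 = 51.72 d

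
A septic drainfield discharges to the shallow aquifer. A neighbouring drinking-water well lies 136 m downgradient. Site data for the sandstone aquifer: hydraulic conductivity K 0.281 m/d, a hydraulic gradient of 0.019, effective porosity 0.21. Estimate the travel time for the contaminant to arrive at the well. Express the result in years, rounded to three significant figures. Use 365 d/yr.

q = Ki = 0.281 × 0.019 = 0.005339 m/d
Seepage velocity v = q / n = 0.005339 / 0.21 = 0.02542 m/d
t = L / v = 136 / 0.02542 = 5349 d
   = 5349 / 365 = 14.7 yr

14.7 years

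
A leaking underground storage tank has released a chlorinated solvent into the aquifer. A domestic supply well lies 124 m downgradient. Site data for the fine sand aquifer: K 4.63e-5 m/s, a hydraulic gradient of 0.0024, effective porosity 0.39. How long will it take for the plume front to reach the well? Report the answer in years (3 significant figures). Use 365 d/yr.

K = 4.63e-5 m/s × 86400 s/d = 4.000 m/d
Darcy flux q = K·i = 4.000 × 0.0024 = 0.009601 m/d
Seepage velocity v = q / n = 0.009601 / 0.39 = 0.02462 m/d
t = L / v = 124 / 0.02462 = 5037 d
   = 5037 / 365 = 13.8 yr

13.8 years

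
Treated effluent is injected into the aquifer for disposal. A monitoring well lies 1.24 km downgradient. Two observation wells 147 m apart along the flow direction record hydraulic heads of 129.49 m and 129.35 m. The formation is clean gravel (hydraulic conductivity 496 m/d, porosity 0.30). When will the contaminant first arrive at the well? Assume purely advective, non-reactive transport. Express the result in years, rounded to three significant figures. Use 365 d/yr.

Hydraulic gradient i = (129.49 − 129.35) / 147 = 0.14 / 147 = 9.524e-4
Darcy flux q = K·i = 496 × 9.524e-4 = 0.4724 m/d
v_s = q/n_e = 0.4724/0.30 = 1.575 m/d
L = 1.24 km = 1240 m
t = L / v = 1240 / 1.575 = 787.5 d
   = 787.5 / 365 = 2.16 yr

2.16 years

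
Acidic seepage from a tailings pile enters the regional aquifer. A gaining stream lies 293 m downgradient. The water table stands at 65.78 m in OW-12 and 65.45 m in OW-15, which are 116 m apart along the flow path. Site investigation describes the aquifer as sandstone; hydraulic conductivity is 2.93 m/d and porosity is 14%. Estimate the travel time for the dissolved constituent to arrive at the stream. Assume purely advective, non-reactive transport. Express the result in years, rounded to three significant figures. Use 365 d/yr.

13.5 years

Hydraulic gradient i = (65.78 − 65.45) / 116 = 0.33 / 116 = 0.002845
Darcy flux q = K·i = 2.93 × 0.002845 = 0.008335 m/d
v_s = q/n_e = 0.008335/0.14 = 0.05954 m/d
t = L / v = 293 / 0.05954 = 4921 d
   = 4921 / 365 = 13.5 yr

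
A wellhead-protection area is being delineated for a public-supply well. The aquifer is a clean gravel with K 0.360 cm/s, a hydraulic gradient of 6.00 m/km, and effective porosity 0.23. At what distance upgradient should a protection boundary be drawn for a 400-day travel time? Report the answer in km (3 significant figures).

3.25 km

K = 0.360 cm/s × 864 = 311.0 m/d
Specific discharge q = 311.0 × 0.0060 = 1.866 m/d
v = Ki/n = 311.0·0.0060/0.23 = 8.114 m/d
L = v × T = 8.114 × 400 = 3246 m
   = 3.25 km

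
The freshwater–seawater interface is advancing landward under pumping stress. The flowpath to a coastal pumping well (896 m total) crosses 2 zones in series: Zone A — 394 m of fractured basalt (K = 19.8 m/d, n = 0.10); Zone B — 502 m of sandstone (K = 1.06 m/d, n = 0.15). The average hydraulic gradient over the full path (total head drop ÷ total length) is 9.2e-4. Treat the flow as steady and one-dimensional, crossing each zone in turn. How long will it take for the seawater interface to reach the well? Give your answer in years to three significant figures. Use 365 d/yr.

Continuity: the same q passes through each zone, so ΔH = q·Σ(L_j/K_j) — the zones act as resistances in series.
Σ(L/K) = 394/19.8 + 502/1.06 = 19.90 + 473.6 = 493.5 d
K_eq = L_total / Σ(L/K) = 896 / 493.5 = 1.816 m/d
q = K_eq · i = 1.816 × 9.2e-4 = 0.001670 m/d (same in every zone)
Zone A: v = q/n = 0.001670/0.10 = 0.01670 m/d → t_A = 394/0.01670 = 23590 d
Zone B: v = q/n = 0.001670/0.15 = 0.01114 m/d → t_B = 502/0.01114 = 45080 d
Total t = 23590 + 45080 = 68670 d
   = 68670 / 365 = 188 yr

188 years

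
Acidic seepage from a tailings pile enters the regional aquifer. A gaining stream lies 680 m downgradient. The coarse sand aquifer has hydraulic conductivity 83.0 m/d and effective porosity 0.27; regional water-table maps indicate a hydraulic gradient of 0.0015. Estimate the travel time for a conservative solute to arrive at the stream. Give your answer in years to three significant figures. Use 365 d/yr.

Specific discharge q = 83.0 × 0.0015 = 0.1245 m/d
v_s = q/n_e = 0.1245/0.27 = 0.4611 m/d
t = L / v = 680 / 0.4611 = 1475 d
   = 1475 / 365 = 4.04 yr

4.04 years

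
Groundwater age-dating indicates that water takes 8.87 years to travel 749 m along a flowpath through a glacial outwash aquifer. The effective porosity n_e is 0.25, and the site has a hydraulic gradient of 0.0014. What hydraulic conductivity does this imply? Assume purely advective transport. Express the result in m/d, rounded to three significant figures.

t = 8.87 years = 3238 d
v = L / t = 749 / 3238 = 0.2313 m/d
K = v · n / i = 0.2313 × 0.25 / 0.0014 = 41.3 m/d

41.3 m/d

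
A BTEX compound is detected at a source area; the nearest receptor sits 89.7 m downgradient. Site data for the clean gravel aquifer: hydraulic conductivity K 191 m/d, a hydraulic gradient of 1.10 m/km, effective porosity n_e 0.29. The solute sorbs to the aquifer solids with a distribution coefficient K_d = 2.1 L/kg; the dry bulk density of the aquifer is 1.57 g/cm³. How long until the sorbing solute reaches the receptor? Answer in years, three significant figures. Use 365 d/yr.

4.20 years

Specific discharge q = 191 × 0.0011 = 0.2101 m/d
v = Ki/n = 191·0.0011/0.29 = 0.7245 m/d
Retardation R = 1 + ρ_b·K_d/n = 1 + 1.57×2.1/0.29 = 12.37
Contaminant velocity v_c = v/R = 0.7245/12.37 = 0.05857 m/d
t = L/v_c = 89.7/0.05857 = 1531 d
   = 1531/365 = 4.20 yr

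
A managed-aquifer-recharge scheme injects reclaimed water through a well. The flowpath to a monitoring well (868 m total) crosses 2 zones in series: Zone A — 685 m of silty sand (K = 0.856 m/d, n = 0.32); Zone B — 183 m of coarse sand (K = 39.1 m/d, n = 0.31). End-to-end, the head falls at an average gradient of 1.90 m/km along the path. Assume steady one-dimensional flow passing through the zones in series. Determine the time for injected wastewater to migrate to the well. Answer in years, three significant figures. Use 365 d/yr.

Steady 1-D flow in series ⇒ the Darcy flux q is identical in every zone and the zone head losses add (resistances L/K in series).
Σ(L/K) = 685/0.856 + 183/39.1 = 800.2 + 4.680 = 804.9 d
K_eq = L_total / Σ(L/K) = 868 / 804.9 = 1.078 m/d
q = K_eq · i = 1.078 × 0.0019 = 0.002049 m/d (same in every zone)
Zone A: v = q/n = 0.002049/0.32 = 0.006403 m/d → t_A = 685/0.006403 = 107000 d
Zone B: v = q/n = 0.002049/0.31 = 0.006609 m/d → t_B = 183/0.006609 = 27690 d
Total t = 107000 + 27690 = 134700 d
   = 134700 / 365 = 369 yr

369 years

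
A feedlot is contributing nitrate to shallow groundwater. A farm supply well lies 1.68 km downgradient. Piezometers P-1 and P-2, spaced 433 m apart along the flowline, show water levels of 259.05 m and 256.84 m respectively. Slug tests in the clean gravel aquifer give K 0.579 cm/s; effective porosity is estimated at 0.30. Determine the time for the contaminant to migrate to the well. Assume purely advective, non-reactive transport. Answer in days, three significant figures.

Hydraulic gradient i = (259.05 − 256.84) / 433 = 2.21 / 433 = 0.005104
K = 0.579 cm/s × 864 = 500.3 m/d
Darcy flux q = K·i = 500.3 × 0.005104 = 2.553 m/d
Average linear velocity = 2.553 / 0.30 = 8.511 m/d
L = 1.68 km = 1680 m
t = L / v = 1680 / 8.511 = 197.4 d

197 days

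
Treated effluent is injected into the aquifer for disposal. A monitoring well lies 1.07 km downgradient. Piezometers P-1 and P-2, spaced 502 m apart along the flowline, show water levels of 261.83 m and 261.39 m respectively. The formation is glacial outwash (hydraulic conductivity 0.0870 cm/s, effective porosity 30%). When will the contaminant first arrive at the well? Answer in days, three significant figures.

Hydraulic gradient i = (261.83 − 261.39) / 502 = 0.44 / 502 = 8.765e-4
K = 0.0870 cm/s × 864 = 75.17 m/d
q = Ki = 75.17 × 8.765e-4 = 0.06588 m/d
Seepage velocity v = q / n = 0.06588 / 0.30 = 0.2196 m/d
L = 1.07 km = 1070 m
t = L / v = 1070 / 0.2196 = 4872 d

4870 days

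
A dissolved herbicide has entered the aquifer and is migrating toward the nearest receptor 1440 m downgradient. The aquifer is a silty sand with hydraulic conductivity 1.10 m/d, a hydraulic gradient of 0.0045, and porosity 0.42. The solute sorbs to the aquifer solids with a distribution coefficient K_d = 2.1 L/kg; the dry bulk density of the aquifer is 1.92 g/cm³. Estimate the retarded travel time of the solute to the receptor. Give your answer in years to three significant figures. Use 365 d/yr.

3550 years

Specific discharge q = 1.10 × 0.0045 = 0.004950 m/d
Average linear velocity = 0.004950 / 0.42 = 0.01179 m/d
Retardation R = 1 + ρ_b·K_d/n = 1 + 1.92×2.1/0.42 = 10.60
Contaminant velocity v_c = v/R = 0.01179/10.60 = 0.001112 m/d
t = L/v_c = 1440/0.001112 = 1.295e6 d
   = 1.295e6/365 = 3550 yr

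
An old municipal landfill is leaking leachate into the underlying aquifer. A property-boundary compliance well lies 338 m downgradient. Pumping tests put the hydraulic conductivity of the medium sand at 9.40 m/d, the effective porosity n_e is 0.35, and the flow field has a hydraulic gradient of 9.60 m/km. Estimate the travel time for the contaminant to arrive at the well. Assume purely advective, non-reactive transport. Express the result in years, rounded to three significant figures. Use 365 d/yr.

3.59 years

q = Ki = 9.40 × 0.0096 = 0.09024 m/d
v_s = q/n_e = 0.09024/0.35 = 0.2578 m/d
t = L / v = 338 / 0.2578 = 1311 d
   = 1311 / 365 = 3.59 yr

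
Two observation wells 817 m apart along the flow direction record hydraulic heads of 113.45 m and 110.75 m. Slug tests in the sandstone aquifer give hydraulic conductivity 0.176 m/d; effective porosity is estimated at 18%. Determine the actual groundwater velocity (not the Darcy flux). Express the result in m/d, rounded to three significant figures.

0.00323 m/d

Hydraulic gradient i = (113.45 − 110.75) / 817 = 2.70 / 817 = 0.003305
Darcy flux q = K·i = 0.176 × 0.003305 = 5.816e-4 m/d
v = Ki/n = 0.176·0.003305/0.18 = 0.003231 m/d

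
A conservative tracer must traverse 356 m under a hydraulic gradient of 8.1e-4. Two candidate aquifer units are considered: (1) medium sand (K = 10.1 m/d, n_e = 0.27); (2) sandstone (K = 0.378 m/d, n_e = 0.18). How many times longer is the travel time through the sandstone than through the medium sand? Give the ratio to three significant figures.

17.8

Unit 1 (medium sand): v = 10.1×8.1e-4/0.27 = 0.03030 m/d, t = 356/0.03030 = 11750 d
Unit 2 (sandstone): v = 0.378×8.1e-4/0.18 = 0.001701 m/d, t = 356/0.001701 = 209300 d
t(sandstone) / t(medium sand) = 209300/11750 = 17.8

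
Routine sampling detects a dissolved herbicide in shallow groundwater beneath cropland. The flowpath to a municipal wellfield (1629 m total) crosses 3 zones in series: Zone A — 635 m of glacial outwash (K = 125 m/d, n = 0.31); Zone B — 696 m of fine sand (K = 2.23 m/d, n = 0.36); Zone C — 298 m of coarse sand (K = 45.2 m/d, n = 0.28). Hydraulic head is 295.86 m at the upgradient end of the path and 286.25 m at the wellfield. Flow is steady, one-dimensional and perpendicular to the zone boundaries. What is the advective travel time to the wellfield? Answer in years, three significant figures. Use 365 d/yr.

49.0 years

Total head drop ΔH = 295.86 − 286.25 = 9.61 m
Steady 1-D flow in series ⇒ the Darcy flux q is identical in every zone and the zone head losses add (resistances L/K in series).
Σ(L/K) = 635/125 + 696/2.23 + 298/45.2 = 5.080 + 312.1 + 6.593 = 323.8 d
q = ΔH / Σ(L/K) = 9.61 / 323.8 = 0.02968 m/d (same in every zone)
Zone A: v = q/n = 0.02968/0.31 = 0.09574 m/d → t_A = 635/0.09574 = 6632 d
Zone B: v = q/n = 0.02968/0.36 = 0.08245 m/d → t_B = 696/0.08245 = 8442 d
Zone C: v = q/n = 0.02968/0.28 = 0.1060 m/d → t_C = 298/0.1060 = 2811 d
Total t = 6632 + 8442 + 2811 = 17890 d
   = 17890 / 365 = 49.0 yr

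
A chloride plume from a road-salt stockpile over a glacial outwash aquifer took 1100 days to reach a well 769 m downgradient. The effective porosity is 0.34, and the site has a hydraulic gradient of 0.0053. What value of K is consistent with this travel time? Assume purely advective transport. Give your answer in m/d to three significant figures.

v = L / t = 769 / 1100 = 0.6991 m/d
K = v · n / i = 0.6991 × 0.34 / 0.0053 = 44.8 m/d

44.8 m/d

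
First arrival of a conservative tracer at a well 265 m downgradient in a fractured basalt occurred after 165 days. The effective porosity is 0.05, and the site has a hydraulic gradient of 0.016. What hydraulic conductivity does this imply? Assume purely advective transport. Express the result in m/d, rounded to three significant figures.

5.02 m/d

v = L / t = 265 / 165 = 1.606 m/d
K = v · n / i = 1.606 × 0.05 / 0.016 = 5.02 m/d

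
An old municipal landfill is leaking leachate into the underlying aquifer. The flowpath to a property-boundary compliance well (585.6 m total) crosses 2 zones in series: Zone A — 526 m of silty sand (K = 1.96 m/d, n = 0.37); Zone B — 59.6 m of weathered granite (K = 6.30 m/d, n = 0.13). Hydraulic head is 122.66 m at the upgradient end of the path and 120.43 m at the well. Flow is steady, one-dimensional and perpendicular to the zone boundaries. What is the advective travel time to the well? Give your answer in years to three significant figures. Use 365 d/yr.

Total head drop ΔH = 122.66 − 120.43 = 2.23 m
Steady 1-D flow in series ⇒ the Darcy flux q is identical in every zone and the zone head losses add (resistances L/K in series).
Σ(L/K) = 526/1.96 + 59.6/6.30 = 268.4 + 9.460 = 277.8 d
q = ΔH / Σ(L/K) = 2.23 / 277.8 = 0.008027 m/d (same in every zone)
Zone A: v = q/n = 0.008027/0.37 = 0.02169 m/d → t_A = 526/0.02169 = 24250 d
Zone B: v = q/n = 0.008027/0.13 = 0.06174 m/d → t_B = 59.6/0.06174 = 965.3 d
Total t = 24250 + 965.3 = 25210 d
   = 25210 / 365 = 69.1 yr

69.1 years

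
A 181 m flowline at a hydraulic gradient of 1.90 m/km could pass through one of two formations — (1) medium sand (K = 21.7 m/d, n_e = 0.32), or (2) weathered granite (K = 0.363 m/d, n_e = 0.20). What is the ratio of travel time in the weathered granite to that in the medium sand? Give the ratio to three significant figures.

37.4

Unit 1 (medium sand): v = 21.7×0.0019/0.32 = 0.1288 m/d, t = 181/0.1288 = 1405 d
Unit 2 (weathered granite): v = 0.363×0.0019/0.20 = 0.003448 m/d, t = 181/0.003448 = 52490 d
t(weathered granite) / t(medium sand) = 52490/1405 = 37.4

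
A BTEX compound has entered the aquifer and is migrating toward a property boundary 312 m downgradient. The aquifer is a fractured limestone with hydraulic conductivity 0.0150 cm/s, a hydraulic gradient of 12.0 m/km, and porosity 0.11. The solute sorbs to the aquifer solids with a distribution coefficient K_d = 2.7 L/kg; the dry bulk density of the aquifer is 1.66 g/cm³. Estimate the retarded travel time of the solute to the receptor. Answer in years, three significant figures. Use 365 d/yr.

K = 0.0150 cm/s × 864 = 12.96 m/d
q = Ki = 12.96 × 0.012 = 0.1555 m/d
v = Ki/n = 12.96·0.012/0.11 = 1.414 m/d
Retardation R = 1 + ρ_b·K_d/n = 1 + 1.66×2.7/0.11 = 41.75
Contaminant velocity v_c = v/R = 1.414/41.75 = 0.03387 m/d
t = L/v_c = 312/0.03387 = 9212 d
   = 9212/365 = 25.2 yr

25.2 years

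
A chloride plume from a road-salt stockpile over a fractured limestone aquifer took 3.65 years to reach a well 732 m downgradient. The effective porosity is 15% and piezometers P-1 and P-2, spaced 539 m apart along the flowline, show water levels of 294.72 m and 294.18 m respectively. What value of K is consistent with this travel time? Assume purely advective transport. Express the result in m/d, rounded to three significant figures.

82.3 m/d

Hydraulic gradient i = (294.72 − 294.18) / 539 = 0.54 / 539 = 0.001002
t = 3.65 years = 1332 d
v = L / t = 732 / 1332 = 0.5494 m/d
K = v · n / i = 0.5494 × 0.15 / 0.001002 = 82.3 m/d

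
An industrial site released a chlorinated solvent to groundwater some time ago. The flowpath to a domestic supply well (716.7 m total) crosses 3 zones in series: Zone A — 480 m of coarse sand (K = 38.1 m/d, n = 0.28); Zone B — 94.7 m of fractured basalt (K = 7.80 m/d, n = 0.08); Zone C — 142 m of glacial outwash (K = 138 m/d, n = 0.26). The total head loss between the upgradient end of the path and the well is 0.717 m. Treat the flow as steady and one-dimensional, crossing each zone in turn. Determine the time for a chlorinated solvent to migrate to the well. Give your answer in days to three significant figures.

6430 days

Steady 1-D flow in series ⇒ the Darcy flux q is identical in every zone and the zone head losses add (resistances L/K in series).
Σ(L/K) = 480/38.1 + 94.7/7.80 + 142/138 = 12.60 + 12.14 + 1.029 = 25.77 d
q = ΔH / Σ(L/K) = 0.717 / 25.77 = 0.02782 m/d (same in every zone)
Zone A: v = q/n = 0.02782/0.28 = 0.09937 m/d → t_A = 480/0.09937 = 4830 d
Zone B: v = q/n = 0.02782/0.08 = 0.3478 m/d → t_B = 94.7/0.3478 = 272.3 d
Zone C: v = q/n = 0.02782/0.26 = 0.1070 m/d → t_C = 142/0.1070 = 1327 d
Total t = 4830 + 272.3 + 1327 = 6429 d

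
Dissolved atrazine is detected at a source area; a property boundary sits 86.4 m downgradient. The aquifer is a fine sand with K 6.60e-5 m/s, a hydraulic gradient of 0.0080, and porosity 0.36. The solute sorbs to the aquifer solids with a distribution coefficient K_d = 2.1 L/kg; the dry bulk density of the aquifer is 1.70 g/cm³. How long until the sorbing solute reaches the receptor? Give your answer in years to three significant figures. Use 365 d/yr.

20.4 years

K = 6.60e-5 m/s × 86400 s/d = 5.702 m/d
Specific discharge q = 5.702 × 0.0080 = 0.04562 m/d
v = Ki/n = 5.702·0.0080/0.36 = 0.1267 m/d
Retardation R = 1 + ρ_b·K_d/n = 1 + 1.70×2.1/0.36 = 10.92
Contaminant velocity v_c = v/R = 0.1267/10.92 = 0.01161 m/d
t = L/v_c = 86.4/0.01161 = 7443 d
   = 7443/365 = 20.4 yr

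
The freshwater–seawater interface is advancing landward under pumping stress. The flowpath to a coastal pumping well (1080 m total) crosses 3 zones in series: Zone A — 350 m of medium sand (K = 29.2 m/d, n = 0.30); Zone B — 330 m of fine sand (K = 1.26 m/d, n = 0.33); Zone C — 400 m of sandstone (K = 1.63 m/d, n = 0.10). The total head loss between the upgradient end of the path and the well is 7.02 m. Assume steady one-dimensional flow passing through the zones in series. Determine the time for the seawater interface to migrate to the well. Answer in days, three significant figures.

Continuity: the same q passes through each zone, so ΔH = q·Σ(L_j/K_j) — the zones act as resistances in series.
Σ(L/K) = 350/29.2 + 330/1.26 + 400/1.63 = 11.99 + 261.9 + 245.4 = 519.3 d
q = ΔH / Σ(L/K) = 7.02 / 519.3 = 0.01352 m/d (same in every zone)
Zone A: v = q/n = 0.01352/0.30 = 0.04506 m/d → t_A = 350/0.04506 = 7767 d
Zone B: v = q/n = 0.01352/0.33 = 0.04097 m/d → t_B = 330/0.04097 = 8056 d
Zone C: v = q/n = 0.01352/0.10 = 0.1352 m/d → t_C = 400/0.1352 = 2959 d
Total t = 7767 + 8056 + 2959 = 18780 d

18800 days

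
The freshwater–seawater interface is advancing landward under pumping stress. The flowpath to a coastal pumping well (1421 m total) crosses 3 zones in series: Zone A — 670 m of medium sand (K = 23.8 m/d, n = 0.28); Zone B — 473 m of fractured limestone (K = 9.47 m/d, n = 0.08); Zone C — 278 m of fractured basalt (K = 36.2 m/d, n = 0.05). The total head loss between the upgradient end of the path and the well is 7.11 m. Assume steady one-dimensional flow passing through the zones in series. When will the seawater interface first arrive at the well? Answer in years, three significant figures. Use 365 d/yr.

Continuity: the same q passes through each zone, so ΔH = q·Σ(L_j/K_j) — the zones act as resistances in series.
Σ(L/K) = 670/23.8 + 473/9.47 + 278/36.2 = 28.15 + 49.95 + 7.680 = 85.78 d
q = ΔH / Σ(L/K) = 7.11 / 85.78 = 0.08289 m/d (same in every zone)
Zone A: v = q/n = 0.08289/0.28 = 0.2960 m/d → t_A = 670/0.2960 = 2263 d
Zone B: v = q/n = 0.08289/0.08 = 1.036 m/d → t_B = 473/1.036 = 456.5 d
Zone C: v = q/n = 0.08289/0.05 = 1.658 m/d → t_C = 278/1.658 = 167.7 d
Total t = 2263 + 456.5 + 167.7 = 2887 d
   = 2887 / 365 = 7.91 yr

7.91 years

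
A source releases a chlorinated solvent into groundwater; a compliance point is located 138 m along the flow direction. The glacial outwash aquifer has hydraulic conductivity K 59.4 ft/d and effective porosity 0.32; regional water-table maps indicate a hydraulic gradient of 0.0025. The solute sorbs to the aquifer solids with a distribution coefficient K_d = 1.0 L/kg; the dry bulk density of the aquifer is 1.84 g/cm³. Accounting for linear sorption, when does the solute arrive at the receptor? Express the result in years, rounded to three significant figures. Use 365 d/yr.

18.0 years

K = 59.4 ft/d × 0.3048 = 18.11 m/d
Darcy flux q = K·i = 18.11 × 0.0025 = 0.04526 m/d
v_s = q/n_e = 0.04526/0.32 = 0.1414 m/d
Retardation R = 1 + ρ_b·K_d/n = 1 + 1.84×1.0/0.32 = 6.750
Contaminant velocity v_c = v/R = 0.1414/6.750 = 0.02095 m/d
t = L/v_c = 138/0.02095 = 6586 d
   = 6586/365 = 18.0 yr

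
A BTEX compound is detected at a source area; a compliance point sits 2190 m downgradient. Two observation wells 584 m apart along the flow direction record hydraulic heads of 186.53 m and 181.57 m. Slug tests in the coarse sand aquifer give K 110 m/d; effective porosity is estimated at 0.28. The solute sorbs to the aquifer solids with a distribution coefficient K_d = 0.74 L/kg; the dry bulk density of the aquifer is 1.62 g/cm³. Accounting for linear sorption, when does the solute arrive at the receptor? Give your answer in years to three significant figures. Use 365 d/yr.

Hydraulic gradient i = (186.53 − 181.57) / 584 = 4.96 / 584 = 0.008493
Darcy flux q = K·i = 110 × 0.008493 = 0.9342 m/d
v_s = q/n_e = 0.9342/0.28 = 3.337 m/d
Retardation R = 1 + ρ_b·K_d/n = 1 + 1.62×0.74/0.28 = 5.281
Contaminant velocity v_c = v/R = 3.337/5.281 = 0.6318 m/d
t = L/v_c = 2190/0.6318 = 3467 d
   = 3467/365 = 9.50 yr

9.50 years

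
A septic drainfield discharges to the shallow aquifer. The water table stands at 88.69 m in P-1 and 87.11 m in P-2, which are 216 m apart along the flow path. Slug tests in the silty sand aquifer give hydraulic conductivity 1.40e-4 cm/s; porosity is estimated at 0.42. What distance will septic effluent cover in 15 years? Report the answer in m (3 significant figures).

11.5 m

Hydraulic gradient i = (88.69 − 87.11) / 216 = 1.58 / 216 = 0.007315
K = 1.40e-4 cm/s × 864 = 0.1210 m/d
Specific discharge q = 0.1210 × 0.007315 = 8.848e-4 m/d
Seepage velocity v = q / n = 8.848e-4 / 0.42 = 0.002107 m/d
T = 15 yr × 365 = 5475 d
L = v × T = 0.002107 × 5475 = 11.53 m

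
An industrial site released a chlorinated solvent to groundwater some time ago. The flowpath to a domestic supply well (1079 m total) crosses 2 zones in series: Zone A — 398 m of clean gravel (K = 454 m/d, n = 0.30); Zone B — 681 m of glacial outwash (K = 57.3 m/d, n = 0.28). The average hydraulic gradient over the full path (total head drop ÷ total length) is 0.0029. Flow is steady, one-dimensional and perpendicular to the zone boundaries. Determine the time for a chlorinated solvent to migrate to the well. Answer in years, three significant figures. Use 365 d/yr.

3.46 years

For zones in series the flux q is common to all zones; the equivalent conductivity is the harmonic (thickness-weighted) mean, K_eq = L_total / Σ(L_j/K_j).
Σ(L/K) = 398/454 + 681/57.3 = 0.8767 + 11.88 = 12.76 d
K_eq = L_total / Σ(L/K) = 1079 / 12.76 = 84.55 m/d
q = K_eq · i = 84.55 × 0.0029 = 0.2452 m/d (same in every zone)
Zone A: v = q/n = 0.2452/0.30 = 0.8173 m/d → t_A = 398/0.8173 = 487.0 d
Zone B: v = q/n = 0.2452/0.28 = 0.8757 m/d → t_B = 681/0.8757 = 777.7 d
Total t = 487.0 + 777.7 = 1265 d
   = 1265 / 365 = 3.46 yr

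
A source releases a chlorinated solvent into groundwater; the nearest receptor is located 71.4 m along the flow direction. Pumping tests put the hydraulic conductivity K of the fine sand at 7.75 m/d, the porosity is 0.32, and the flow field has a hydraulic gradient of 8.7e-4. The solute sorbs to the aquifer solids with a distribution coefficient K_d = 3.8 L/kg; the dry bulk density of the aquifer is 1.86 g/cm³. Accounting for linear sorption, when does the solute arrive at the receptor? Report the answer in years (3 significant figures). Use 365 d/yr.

214 years

q = Ki = 7.75 × 8.7e-4 = 0.006743 m/d
v_s = q/n_e = 0.006743/0.32 = 0.02107 m/d
Retardation R = 1 + ρ_b·K_d/n = 1 + 1.86×3.8/0.32 = 23.09
Contaminant velocity v_c = v/R = 0.02107/23.09 = 9.126e-4 m/d
t = L/v_c = 71.4/9.126e-4 = 78240 d
   = 78240/365 = 214 yr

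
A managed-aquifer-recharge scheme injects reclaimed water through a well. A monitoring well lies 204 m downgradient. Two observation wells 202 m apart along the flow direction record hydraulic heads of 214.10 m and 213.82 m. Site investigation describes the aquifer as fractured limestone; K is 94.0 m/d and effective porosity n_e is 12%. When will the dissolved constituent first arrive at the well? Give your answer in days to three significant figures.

188 days

Hydraulic gradient i = (214.10 − 213.82) / 202 = 0.28 / 202 = 0.001386
Darcy flux q = K·i = 94.0 × 0.001386 = 0.1303 m/d
v_s = q/n_e = 0.1303/0.12 = 1.086 m/d
t = L / v = 204 / 1.086 = 187.9 d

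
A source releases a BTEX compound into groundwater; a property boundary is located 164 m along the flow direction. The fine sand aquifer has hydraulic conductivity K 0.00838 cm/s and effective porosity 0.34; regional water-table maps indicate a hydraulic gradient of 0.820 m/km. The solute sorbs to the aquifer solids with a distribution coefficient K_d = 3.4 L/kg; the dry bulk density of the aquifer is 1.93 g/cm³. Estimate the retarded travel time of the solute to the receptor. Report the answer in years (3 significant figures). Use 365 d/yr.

522 years

K = 0.00838 cm/s × 864 = 7.240 m/d
Specific discharge q = 7.240 × 8.2e-4 = 0.005937 m/d
v_s = q/n_e = 0.005937/0.34 = 0.01746 m/d
Retardation R = 1 + ρ_b·K_d/n = 1 + 1.93×3.4/0.34 = 20.30
Contaminant velocity v_c = v/R = 0.01746/20.30 = 8.602e-4 m/d
t = L/v_c = 164/8.602e-4 = 190700 d
   = 190700/365 = 522 yr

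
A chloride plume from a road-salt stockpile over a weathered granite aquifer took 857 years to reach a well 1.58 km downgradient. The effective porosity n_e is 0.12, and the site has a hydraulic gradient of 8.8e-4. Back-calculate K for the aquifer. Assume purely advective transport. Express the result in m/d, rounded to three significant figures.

0.689 m/d

t = 857 years = 312800 d
L = 1.58 km = 1580 m
v = L / t = 1580 / 312800 = 0.005051 m/d
K = v · n / i = 0.005051 × 0.12 / 8.8e-4 = 0.689 m/d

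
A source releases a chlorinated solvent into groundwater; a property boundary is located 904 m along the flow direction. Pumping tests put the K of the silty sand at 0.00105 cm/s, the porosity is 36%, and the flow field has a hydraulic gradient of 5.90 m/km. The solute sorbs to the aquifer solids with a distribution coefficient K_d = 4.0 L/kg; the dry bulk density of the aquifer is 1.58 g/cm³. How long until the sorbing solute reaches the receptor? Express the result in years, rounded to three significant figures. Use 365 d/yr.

3090 years

K = 0.00105 cm/s × 864 = 0.9072 m/d
Specific discharge q = 0.9072 × 0.0059 = 0.005352 m/d
v = Ki/n = 0.9072·0.0059/0.36 = 0.01487 m/d
Retardation R = 1 + ρ_b·K_d/n = 1 + 1.58×4.0/0.36 = 18.56
Contaminant velocity v_c = v/R = 0.01487/18.56 = 8.013e-4 m/d
t = L/v_c = 904/8.013e-4 = 1.128e6 d
   = 1.128e6/365 = 3090 yr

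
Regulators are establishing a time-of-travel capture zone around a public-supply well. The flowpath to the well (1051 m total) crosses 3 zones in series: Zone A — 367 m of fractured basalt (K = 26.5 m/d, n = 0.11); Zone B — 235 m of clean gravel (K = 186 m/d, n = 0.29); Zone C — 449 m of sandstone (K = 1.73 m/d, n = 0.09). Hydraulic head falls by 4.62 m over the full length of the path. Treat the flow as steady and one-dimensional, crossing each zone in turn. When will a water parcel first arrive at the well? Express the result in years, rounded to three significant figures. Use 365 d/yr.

Continuity: the same q passes through each zone, so ΔH = q·Σ(L_j/K_j) — the zones act as resistances in series.
Σ(L/K) = 367/26.5 + 235/186 + 449/1.73 = 13.85 + 1.263 + 259.5 = 274.7 d
q = ΔH / Σ(L/K) = 4.62 / 274.7 = 0.01682 m/d (same in every zone)
Zone A: v = q/n = 0.01682/0.11 = 0.1529 m/d → t_A = 367/0.1529 = 2400 d
Zone B: v = q/n = 0.01682/0.29 = 0.05800 m/d → t_B = 235/0.05800 = 4051 d
Zone C: v = q/n = 0.01682/0.09 = 0.1869 m/d → t_C = 449/0.1869 = 2402 d
Total t = 2400 + 4051 + 2402 = 8854 d
   = 8854 / 365 = 24.3 yr

24.3 years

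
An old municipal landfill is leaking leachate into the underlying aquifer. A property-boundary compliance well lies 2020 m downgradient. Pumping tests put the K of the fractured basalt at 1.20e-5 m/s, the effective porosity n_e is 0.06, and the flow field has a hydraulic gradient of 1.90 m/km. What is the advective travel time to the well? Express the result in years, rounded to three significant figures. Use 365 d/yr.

K = 1.20e-5 m/s × 86400 s/d = 1.037 m/d
Darcy flux q = K·i = 1.037 × 0.0019 = 0.001970 m/d
Average linear velocity = 0.001970 / 0.06 = 0.03283 m/d
t = L / v = 2020 / 0.03283 = 61530 d
   = 61530 / 365 = 169 yr

169 years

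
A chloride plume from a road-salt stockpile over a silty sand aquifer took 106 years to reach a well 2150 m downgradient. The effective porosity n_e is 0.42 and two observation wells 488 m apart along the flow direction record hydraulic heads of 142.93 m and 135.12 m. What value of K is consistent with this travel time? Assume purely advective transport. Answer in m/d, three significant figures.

1.46 m/d

Hydraulic gradient i = (142.93 − 135.12) / 488 = 7.81 / 488 = 0.01600
t = 106 years = 38690 d
v = L / t = 2150 / 38690 = 0.05557 m/d
K = v · n / i = 0.05557 × 0.42 / 0.01600 = 1.46 m/d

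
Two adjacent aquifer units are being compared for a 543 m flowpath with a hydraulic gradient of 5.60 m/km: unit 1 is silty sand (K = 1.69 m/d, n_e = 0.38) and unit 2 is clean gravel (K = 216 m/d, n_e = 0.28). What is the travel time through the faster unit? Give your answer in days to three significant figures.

Unit 1 (silty sand): v = 1.69×0.0056/0.38 = 0.02491 m/d, t = 543/0.02491 = 21800 d
Unit 2 (clean gravel): v = 216×0.0056/0.28 = 4.320 m/d, t = 543/4.320 = 125.7 d
Faster unit: t = 126 d

126 days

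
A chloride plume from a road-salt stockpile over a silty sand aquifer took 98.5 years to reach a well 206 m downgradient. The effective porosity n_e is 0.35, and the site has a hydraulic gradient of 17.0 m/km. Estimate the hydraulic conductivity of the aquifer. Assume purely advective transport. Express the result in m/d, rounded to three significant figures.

t = 98.5 years = 35950 d
v = L / t = 206 / 35950 = 0.005730 m/d
K = v · n / i = 0.005730 × 0.35 / 0.017 = 0.118 m/d

0.118 m/d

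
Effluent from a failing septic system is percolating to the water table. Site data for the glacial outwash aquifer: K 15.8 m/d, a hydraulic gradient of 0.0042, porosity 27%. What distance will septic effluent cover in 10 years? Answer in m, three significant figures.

897 m

q = Ki = 15.8 × 0.0042 = 0.06636 m/d
Seepage velocity v = q / n = 0.06636 / 0.27 = 0.2458 m/d
T = 10 yr × 365 = 3650 d
L = v × T = 0.2458 × 3650 = 897.1 m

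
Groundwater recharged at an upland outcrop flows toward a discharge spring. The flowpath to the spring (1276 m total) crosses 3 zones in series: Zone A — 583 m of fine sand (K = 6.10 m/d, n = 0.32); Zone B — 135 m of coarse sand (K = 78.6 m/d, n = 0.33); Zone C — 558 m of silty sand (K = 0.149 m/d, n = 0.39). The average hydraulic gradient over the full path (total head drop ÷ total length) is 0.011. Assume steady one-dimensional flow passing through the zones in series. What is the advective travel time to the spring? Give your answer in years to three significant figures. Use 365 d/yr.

337 years

For zones in series the flux q is common to all zones; the equivalent conductivity is the harmonic (thickness-weighted) mean, K_eq = L_total / Σ(L_j/K_j).
Σ(L/K) = 583/6.10 + 135/78.6 + 558/0.149 = 95.57 + 1.718 + 3745 = 3842 d
K_eq = L_total / Σ(L/K) = 1276 / 3842 = 0.3321 m/d
q = K_eq · i = 0.3321 × 0.011 = 0.003653 m/d (same in every zone)
Zone A: v = q/n = 0.003653/0.32 = 0.01142 m/d → t_A = 583/0.01142 = 51070 d
Zone B: v = q/n = 0.003653/0.33 = 0.01107 m/d → t_B = 135/0.01107 = 12200 d
Zone C: v = q/n = 0.003653/0.39 = 0.009367 m/d → t_C = 558/0.009367 = 59570 d
Total t = 51070 + 12200 + 59570 = 122800 d
   = 122800 / 365 = 337 yr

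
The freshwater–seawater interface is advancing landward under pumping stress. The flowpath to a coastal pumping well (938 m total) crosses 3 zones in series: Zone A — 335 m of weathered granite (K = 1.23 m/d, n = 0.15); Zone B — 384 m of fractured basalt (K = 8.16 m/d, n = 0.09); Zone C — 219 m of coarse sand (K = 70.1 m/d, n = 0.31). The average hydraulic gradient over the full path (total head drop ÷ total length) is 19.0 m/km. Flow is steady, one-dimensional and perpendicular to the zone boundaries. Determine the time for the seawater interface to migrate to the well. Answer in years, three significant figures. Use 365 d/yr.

Continuity: the same q passes through each zone, so ΔH = q·Σ(L_j/K_j) — the zones act as resistances in series.
Σ(L/K) = 335/1.23 + 384/8.16 + 219/70.1 = 272.4 + 47.06 + 3.124 = 322.5 d
K_eq = L_total / Σ(L/K) = 938 / 322.5 = 2.908 m/d
q = K_eq · i = 2.908 × 0.019 = 0.05526 m/d (same in every zone)
Zone A: v = q/n = 0.05526/0.15 = 0.3684 m/d → t_A = 335/0.3684 = 909.4 d
Zone B: v = q/n = 0.05526/0.09 = 0.6139 m/d → t_B = 384/0.6139 = 625.5 d
Zone C: v = q/n = 0.05526/0.31 = 0.1782 m/d → t_C = 219/0.1782 = 1229 d
Total t = 909.4 + 625.5 + 1229 = 2764 d
   = 2764 / 365 = 7.57 yr

7.57 years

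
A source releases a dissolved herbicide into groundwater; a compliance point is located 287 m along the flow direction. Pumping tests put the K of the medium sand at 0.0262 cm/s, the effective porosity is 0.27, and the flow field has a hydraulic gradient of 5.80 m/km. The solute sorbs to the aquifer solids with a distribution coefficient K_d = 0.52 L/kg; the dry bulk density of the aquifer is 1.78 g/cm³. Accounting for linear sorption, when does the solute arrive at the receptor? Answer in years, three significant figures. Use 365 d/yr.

K = 0.0262 cm/s × 864 = 22.64 m/d
q = Ki = 22.64 × 0.0058 = 0.1313 m/d
v = Ki/n = 22.64·0.0058/0.27 = 0.4863 m/d
Retardation R = 1 + ρ_b·K_d/n = 1 + 1.78×0.52/0.27 = 4.428
Contaminant velocity v_c = v/R = 0.4863/4.428 = 0.1098 m/d
t = L/v_c = 287/0.1098 = 2614 d
   = 2614/365 = 7.16 yr

7.16 years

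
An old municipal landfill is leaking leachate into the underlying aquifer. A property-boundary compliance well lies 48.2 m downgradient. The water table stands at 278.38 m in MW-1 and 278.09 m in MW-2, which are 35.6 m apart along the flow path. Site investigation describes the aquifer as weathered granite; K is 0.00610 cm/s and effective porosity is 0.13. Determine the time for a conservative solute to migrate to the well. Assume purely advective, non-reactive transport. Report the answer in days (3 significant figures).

Hydraulic gradient i = (278.38 − 278.09) / 35.6 = 0.29 / 35.6 = 0.008146
K = 0.00610 cm/s × 864 = 5.270 m/d
Specific discharge q = 5.270 × 0.008146 = 0.04293 m/d
v = Ki/n = 5.270·0.008146/0.13 = 0.3303 m/d
t = L / v = 48.2 / 0.3303 = 145.9 d

146 days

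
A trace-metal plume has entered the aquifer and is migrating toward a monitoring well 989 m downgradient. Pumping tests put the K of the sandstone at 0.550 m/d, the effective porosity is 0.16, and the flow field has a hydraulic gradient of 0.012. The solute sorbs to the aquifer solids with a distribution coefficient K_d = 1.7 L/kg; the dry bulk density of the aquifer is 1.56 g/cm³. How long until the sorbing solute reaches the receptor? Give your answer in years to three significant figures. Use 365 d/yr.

q = Ki = 0.550 × 0.012 = 0.006600 m/d
Seepage velocity v = q / n = 0.006600 / 0.16 = 0.04125 m/d
Retardation R = 1 + ρ_b·K_d/n = 1 + 1.56×1.7/0.16 = 17.58
Contaminant velocity v_c = v/R = 0.04125/17.58 = 0.002347 m/d
t = L/v_c = 989/0.002347 = 421400 d
   = 421400/365 = 1150 yr

1150 years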